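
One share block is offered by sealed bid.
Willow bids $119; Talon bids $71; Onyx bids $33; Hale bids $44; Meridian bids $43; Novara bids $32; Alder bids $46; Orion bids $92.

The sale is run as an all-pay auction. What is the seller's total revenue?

Rule: the highest bidder wins the item, but every bidder pays their own bid.
Bids ranked: 119 (Willow) > 92 (Orion) > 71 (Talon) > 46 (Alder) > 44 (Hale) > 43 (Meridian) > …
Willow wins with the top bid; all bids are sunk regardless.
Every bidder forfeits their bid regardless of winning.
Revenue = 119 + 71 + 33 + 44 + 43 + 32 + 46 + 92 = $480.

Total revenue: $480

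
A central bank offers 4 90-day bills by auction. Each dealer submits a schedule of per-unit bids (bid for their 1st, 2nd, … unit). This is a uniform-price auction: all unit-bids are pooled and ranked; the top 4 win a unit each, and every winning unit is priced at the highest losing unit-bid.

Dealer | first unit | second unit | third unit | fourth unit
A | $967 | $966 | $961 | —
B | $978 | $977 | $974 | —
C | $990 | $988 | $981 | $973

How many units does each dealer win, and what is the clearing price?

Pooled unit-bids ranked (top 4): 990 (C-1), 988 (C-2), 981 (C-3), 978 (B-1)
First bid not allocated: $977.
Allocation: B 1, C 3.

B 1, C 3; clearing price $977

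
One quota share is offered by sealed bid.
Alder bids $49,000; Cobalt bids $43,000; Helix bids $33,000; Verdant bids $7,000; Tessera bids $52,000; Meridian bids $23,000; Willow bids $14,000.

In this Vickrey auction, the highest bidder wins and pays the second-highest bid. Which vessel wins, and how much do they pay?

Tessera pays $49,000

Bids in order: 52,000 (Tessera) > 49,000 (Alder) > 43,000 (Cobalt) > 33,000 (Helix) > 23,000 (Meridian) > 14,000 (Willow) > …
Second-price: Tessera pays Alder's bid of $49,000.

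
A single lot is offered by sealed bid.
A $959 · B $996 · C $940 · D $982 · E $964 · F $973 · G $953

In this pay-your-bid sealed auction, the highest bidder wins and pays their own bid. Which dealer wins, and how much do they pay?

B pays $996

Rule: the highest bidder wins and pays their own bid.
Bids ranked: 996 (B) > 982 (D) > 973 (F) > 964 (E) > 959 (A) > 953 (G) > …
B has the highest bid and pays exactly that: $996.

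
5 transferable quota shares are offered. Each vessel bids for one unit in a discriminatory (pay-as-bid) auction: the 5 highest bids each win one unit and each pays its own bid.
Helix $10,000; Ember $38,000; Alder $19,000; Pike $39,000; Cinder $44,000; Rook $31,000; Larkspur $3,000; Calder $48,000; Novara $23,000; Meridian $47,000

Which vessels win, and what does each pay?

Calder $48,000, Meridian $47,000, Cinder $44,000, Pike $39,000, Ember $38,000

Sorting: 48,000 (Calder), 47,000 (Meridian), 44,000 (Cinder), 39,000 (Pike), 38,000 (Ember), 31,000 (Rook), 23,000 (Novara), …
Top 5: Calder, Meridian, Cinder, Pike, Ember.
Each winner pays its own bid: Calder $48,000, Meridian $47,000, Cinder $44,000, Pike $39,000, Ember $38,000.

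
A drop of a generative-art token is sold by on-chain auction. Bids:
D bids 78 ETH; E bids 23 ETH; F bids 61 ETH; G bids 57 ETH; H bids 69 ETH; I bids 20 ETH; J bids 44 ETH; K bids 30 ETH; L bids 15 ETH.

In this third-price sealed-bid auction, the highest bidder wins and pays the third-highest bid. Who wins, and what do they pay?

D pays 61 ETH

Third-price sealed-bid auction: the highest bidder wins and pays the third-highest bid.
Sorting bids: 78 (D) > 69 (H) > 61 (F) > 57 (G) > 44 (J) > 30 (K) > …
D wins; payment is bid #3 in the ranking = 61 ETH.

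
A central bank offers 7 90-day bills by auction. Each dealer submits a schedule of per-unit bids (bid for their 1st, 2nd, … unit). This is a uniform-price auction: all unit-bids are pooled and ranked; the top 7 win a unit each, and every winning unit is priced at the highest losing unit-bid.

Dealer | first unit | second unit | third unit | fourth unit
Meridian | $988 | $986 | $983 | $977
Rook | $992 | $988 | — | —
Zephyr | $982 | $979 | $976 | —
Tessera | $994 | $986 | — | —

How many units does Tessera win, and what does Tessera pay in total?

Merging the schedules and taking the best 7: 994 (Tessera-1), 992 (Rook-1), 988 (Meridian-1), 988 (Rook-2), 986 (Meridian-2), 986 (Tessera-2), 983 (Meridian-3)
Highest rejected unit-bid = $982.
Tessera wins 2 unit(s) at $982 each.

Tessera: 2 units, pays $1,964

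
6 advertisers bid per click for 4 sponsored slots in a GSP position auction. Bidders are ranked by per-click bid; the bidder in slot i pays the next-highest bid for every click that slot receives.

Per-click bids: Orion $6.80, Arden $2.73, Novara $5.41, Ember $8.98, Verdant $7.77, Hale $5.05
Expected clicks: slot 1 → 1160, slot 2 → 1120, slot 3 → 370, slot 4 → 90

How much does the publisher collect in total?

Total revenue: $19085.40

Per-click bids in order: $8.98 (Ember) > $7.77 (Verdant) > $6.80 (Orion) > $5.41 (Novara) > $5.05 (Hale) > …
Slot 1: Ember pays $7.77 × 1160 = $9013.20
Slot 2: Verdant pays $6.80 × 1120 = $7616.00
Slot 3: Orion pays $5.41 × 370 = $2001.70
Slot 4: Novara pays $5.05 × 90 = $454.50
Total = $19085.40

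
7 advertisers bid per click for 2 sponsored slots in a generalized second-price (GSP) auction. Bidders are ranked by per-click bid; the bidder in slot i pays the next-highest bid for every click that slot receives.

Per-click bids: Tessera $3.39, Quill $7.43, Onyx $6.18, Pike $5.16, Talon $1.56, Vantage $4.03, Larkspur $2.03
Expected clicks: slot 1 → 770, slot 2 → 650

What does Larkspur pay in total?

Per-click bids in order: $7.43 (Quill) > $6.18 (Onyx) > $5.16 (Pike) > …
Larkspur ranks below slot 2 → no slot, pays nothing.

Larkspur pays $0.00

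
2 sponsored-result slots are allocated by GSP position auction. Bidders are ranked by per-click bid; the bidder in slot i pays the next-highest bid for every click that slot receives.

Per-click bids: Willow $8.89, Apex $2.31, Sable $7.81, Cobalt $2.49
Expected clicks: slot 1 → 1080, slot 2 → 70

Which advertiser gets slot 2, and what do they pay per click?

Ranked by bid: $8.89 (Willow) > $7.81 (Sable) > $2.49 (Cobalt) > …
Slot 2 goes to the second-ranked bidder, Sable, who pays the next bid down: $2.49/click.

Sable; $2.49 per click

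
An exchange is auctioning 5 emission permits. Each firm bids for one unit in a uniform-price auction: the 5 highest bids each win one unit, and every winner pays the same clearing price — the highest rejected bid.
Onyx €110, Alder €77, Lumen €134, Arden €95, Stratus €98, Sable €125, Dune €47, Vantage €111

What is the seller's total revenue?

Ordering the bids: 134 (Lumen), 125 (Sable), 111 (Vantage), 110 (Onyx), 98 (Stratus), 95 (Arden), 77 (Alder), …
Winners (5 units): Lumen, Sable, Vantage, Onyx, Stratus.
Highest unsuccessful bid: €95 → clearing price.
Total revenue = 5 × €95 = €475.

Total revenue: €475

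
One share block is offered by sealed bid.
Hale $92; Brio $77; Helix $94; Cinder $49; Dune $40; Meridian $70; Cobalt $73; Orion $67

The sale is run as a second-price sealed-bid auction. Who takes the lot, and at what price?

Bids in order: 94 (Helix) > 92 (Hale) > 77 (Brio) > 73 (Cobalt) > 70 (Meridian) > 67 (Orion) > …
Helix wins with the highest bid; price is set by the runner-up at $92.

Helix pays $92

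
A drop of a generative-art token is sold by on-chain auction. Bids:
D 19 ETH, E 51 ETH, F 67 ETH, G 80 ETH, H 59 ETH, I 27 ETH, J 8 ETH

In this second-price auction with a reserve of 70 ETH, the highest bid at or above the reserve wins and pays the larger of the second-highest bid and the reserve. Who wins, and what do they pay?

G pays 70 ETH

Sorting bids: 80 (G) > 67 (F) > 59 (H) > 51 (E) > 27 (I) > 19 (D) > …
Highest eligible bid: G at 80 ETH.
max(second-highest 67 ETH, reserve 70 ETH) = 70 ETH.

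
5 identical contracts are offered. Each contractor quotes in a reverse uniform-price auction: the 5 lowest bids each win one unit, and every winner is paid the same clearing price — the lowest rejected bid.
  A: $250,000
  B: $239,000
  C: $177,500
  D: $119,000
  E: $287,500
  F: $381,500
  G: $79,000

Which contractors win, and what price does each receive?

G, D, C, B, A; each is paid $287,500

Bids ranked low→high: 79,000 (G), 119,000 (D), 177,500 (C), 239,000 (B), 250,000 (A), 287,500 (E), 381,500 (F)
Lowest 5: G, D, C, B, A.
First losing bid is E's $287,500, which sets the uniform price.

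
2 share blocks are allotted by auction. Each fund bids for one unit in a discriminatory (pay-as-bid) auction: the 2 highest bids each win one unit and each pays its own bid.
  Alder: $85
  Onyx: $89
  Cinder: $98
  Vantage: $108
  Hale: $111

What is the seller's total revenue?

Bids ranked high→low: 111 (Hale), 108 (Vantage), 98 (Cinder), 89 (Onyx), …
The 2 highest are Hale, Vantage.
Total revenue = 111 + 108 = $219.

Total revenue: $219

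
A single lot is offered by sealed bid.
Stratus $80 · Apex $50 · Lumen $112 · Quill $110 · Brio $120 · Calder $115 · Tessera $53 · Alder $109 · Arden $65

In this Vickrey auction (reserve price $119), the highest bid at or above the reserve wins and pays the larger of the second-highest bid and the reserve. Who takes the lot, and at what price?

Brio pays $119

Sorting bids: 120 (Brio) > 115 (Calder) > 112 (Lumen) > 110 (Quill) > 109 (Alder) > 80 (Stratus) > …
Highest eligible bid: Brio at $120.
max(second-highest $115, reserve $119) = $119.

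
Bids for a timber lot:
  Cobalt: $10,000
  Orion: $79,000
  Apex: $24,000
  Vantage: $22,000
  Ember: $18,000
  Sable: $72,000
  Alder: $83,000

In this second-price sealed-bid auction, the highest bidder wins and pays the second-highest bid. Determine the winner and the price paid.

Alder pays $79,000

Rule: the highest bidder wins and pays the second-highest bid.
Bids ranked: 83,000 (Alder) > 79,000 (Orion) > 72,000 (Sable) > 24,000 (Apex) > 22,000 (Vantage) > 18,000 (Ember) > …
Second-price: Alder pays Orion's bid of $79,000.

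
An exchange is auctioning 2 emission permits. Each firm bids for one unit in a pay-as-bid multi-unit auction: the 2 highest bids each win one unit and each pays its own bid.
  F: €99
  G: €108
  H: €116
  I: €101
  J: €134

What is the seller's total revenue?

Ordering the bids: 134 (J), 116 (H), 108 (G), 101 (I), …
The 2 highest are J, H.
Total revenue = 134 + 116 = €250.

Total revenue: €250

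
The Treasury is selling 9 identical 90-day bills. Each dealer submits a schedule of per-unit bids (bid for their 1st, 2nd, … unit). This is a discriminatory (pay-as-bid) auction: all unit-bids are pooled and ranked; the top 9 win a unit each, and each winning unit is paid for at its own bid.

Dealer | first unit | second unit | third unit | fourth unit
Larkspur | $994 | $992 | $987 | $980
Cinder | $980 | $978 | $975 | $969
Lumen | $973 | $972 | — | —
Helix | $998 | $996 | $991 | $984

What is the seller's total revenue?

Pooled unit-bids ranked (top 9): 998 (Helix-1), 996 (Helix-2), 994 (Larkspur-1), 992 (Larkspur-2), 991 (Helix-3), 987 (Larkspur-3), 984 (Helix-4), 980 (Larkspur-4), 980 (Cinder-1)
Next rejected bid: $978 (not a price — pay-as-bid).
Each winning unit pays its own bid.
Revenue = 998 + 996 + 994 + 992 + 991 + 987 + 984 + 980 + 980 = $8,902.

Total revenue: $8,902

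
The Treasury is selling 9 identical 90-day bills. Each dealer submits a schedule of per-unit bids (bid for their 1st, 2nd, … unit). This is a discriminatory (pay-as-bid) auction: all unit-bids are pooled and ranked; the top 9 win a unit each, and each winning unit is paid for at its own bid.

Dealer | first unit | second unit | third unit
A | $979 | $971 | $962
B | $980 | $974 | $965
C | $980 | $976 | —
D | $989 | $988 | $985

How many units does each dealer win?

A 2, B 2, C 2, D 3

All unit-bids, highest first — top 9: 989 (D-1), 988 (D-2), 985 (D-3), 980 (B-1), 980 (C-1), 979 (A-1), 976 (C-2), 974 (B-2), 971 (A-2)
Next rejected bid: $965 (not a price — pay-as-bid).
Allocation: A 2, B 2, C 2, D 3.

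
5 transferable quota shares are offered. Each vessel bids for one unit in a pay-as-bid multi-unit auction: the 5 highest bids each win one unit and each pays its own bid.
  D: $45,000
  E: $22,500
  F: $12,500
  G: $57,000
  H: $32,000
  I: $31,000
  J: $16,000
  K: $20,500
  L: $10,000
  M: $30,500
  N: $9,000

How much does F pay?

Bids ranked high→low: 57,000 (G), 45,000 (D), 32,000 (H), 31,000 (I), 30,500 (M), 22,500 (E), 20,500 (K), …
Top 5: G, D, H, I, M.
F does not win → $0.

F pays $0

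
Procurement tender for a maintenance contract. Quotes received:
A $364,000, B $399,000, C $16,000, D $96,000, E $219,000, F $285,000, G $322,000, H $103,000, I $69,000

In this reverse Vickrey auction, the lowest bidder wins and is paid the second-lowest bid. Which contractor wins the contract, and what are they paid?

C is paid $69,000

Bids in order: 16,000 (C) < 69,000 (I) < 96,000 (D) < 103,000 (H) < 219,000 (E) < 285,000 (F) < …
C wins with the lowest bid; price is set by the runner-up at $69,000.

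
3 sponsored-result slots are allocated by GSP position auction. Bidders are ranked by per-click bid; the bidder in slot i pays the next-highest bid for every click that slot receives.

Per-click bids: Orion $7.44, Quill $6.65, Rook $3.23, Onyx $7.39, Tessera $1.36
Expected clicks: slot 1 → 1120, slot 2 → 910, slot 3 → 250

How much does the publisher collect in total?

Total revenue: $15135.80

Ranked by bid: $7.44 (Orion) > $7.39 (Onyx) > $6.65 (Quill) > $3.23 (Rook) > …
Slot 1: Orion pays $7.39 × 1120 = $8276.80
Slot 2: Onyx pays $6.65 × 910 = $6051.50
Slot 3: Quill pays $3.23 × 250 = $807.50
Total = $15135.80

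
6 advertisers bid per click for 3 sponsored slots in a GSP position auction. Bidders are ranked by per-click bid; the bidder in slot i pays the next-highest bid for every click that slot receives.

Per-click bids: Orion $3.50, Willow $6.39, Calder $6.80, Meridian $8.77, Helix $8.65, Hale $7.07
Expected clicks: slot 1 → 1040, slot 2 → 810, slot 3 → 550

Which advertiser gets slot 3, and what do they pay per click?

Per-click bids in order: $8.77 (Meridian) > $8.65 (Helix) > $7.07 (Hale) > $6.80 (Calder) > …
Slot 3 goes to the third-ranked bidder, Hale, who pays the next bid down: $6.80/click.

Hale; $6.80 per click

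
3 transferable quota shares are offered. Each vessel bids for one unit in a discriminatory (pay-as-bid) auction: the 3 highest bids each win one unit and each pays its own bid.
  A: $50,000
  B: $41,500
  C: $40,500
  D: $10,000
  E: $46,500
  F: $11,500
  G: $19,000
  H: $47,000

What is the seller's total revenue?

Ordering the bids: 50,000 (A), 47,000 (H), 46,500 (E), 41,500 (B), 40,500 (C), …
The 3 highest are A, H, E.
Total revenue = 50,000 + 47,000 + 46,500 = $143,500.

Total revenue: $143,500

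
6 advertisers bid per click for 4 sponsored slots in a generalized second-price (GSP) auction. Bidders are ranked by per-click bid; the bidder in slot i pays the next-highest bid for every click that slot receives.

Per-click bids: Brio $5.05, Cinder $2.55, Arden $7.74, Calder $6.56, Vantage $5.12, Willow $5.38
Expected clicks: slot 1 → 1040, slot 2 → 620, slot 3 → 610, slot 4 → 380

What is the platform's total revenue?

Ranked by bid: $7.74 (Arden) > $6.56 (Calder) > $5.38 (Willow) > $5.12 (Vantage) > $5.05 (Brio) > …
Slot 1: Arden pays $6.56 × 1040 = $6822.40
Slot 2: Calder pays $5.38 × 620 = $3335.60
Slot 3: Willow pays $5.12 × 610 = $3123.20
Slot 4: Vantage pays $5.05 × 380 = $1919.00
Total = $15200.20

Total revenue: $15200.20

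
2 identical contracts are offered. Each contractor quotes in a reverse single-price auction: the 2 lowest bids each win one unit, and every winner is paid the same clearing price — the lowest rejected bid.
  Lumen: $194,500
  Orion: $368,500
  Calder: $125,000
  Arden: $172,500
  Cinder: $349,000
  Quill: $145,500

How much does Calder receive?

Calder is paid $172,500

Bids ranked low→high: 125,000 (Calder), 145,500 (Quill), 172,500 (Arden), 194,500 (Lumen), …
The 2 lowest are Calder, Quill.
First losing bid is Arden's $172,500, which sets the uniform price.
Calder wins → is paid $172,500.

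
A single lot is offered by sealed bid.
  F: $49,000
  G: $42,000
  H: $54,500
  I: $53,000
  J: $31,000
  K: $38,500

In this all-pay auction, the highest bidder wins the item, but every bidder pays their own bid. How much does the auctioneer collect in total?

Total revenue: $268,000

Sorting bids: 54,500 (H) > 53,000 (I) > 49,000 (F) > 42,000 (G) > 38,500 (K) > 31,000 (J)
Every bidder forfeits their bid regardless of winning.
Revenue = 49,000 + 42,000 + 54,500 + 53,000 + 31,000 + 38,500 = $268,000.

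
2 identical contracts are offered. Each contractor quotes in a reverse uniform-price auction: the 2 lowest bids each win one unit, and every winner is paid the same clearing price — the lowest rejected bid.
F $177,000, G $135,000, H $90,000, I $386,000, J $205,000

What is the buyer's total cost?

Total cost: $354,000

Ordering the bids: 90,000 (H), 135,000 (G), 177,000 (F), 205,000 (J), …
Lowest 2: H, G.
First losing bid is F's $177,000, which sets the uniform price.
Total cost = 2 × $177,000 = $354,000.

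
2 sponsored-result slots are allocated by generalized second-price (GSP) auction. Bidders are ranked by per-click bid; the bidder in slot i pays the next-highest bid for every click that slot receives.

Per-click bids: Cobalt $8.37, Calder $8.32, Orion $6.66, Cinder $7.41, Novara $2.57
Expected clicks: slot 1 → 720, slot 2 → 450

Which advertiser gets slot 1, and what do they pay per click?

Cobalt; $8.32 per click

Sorting advertisers: $8.37 (Cobalt) > $8.32 (Calder) > $7.41 (Cinder) > …
Slot 1 goes to the first-ranked bidder, Cobalt, who pays the next bid down: $8.32/click.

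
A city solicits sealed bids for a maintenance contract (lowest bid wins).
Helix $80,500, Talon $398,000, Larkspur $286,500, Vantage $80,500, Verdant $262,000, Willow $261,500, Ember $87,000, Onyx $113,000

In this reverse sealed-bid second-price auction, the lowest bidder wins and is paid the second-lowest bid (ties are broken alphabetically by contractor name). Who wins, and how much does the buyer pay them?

Helix is paid $80,500

Sorting bids: 80,500 (Helix) < 80,500 (Vantage) < 87,000 (Ember) < 113,000 (Onyx) < 261,500 (Willow) < 262,000 (Verdant) < …
Tie at $80,500 → Helix wins by tie-break.
Second-price: Helix is paid Vantage's bid of $80,500.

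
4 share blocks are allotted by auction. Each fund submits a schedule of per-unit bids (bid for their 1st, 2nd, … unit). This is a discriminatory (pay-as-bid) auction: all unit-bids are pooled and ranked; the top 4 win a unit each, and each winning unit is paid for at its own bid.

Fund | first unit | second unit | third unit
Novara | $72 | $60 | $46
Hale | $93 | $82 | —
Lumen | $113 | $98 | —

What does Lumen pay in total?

Merging the schedules and taking the best 4: 113 (Lumen-1), 98 (Lumen-2), 93 (Hale-1), 82 (Hale-2)
Next rejected bid: $72 (not a price — pay-as-bid).
Lumen's winning unit-bids: 113 + 98 = $211.

Lumen pays $211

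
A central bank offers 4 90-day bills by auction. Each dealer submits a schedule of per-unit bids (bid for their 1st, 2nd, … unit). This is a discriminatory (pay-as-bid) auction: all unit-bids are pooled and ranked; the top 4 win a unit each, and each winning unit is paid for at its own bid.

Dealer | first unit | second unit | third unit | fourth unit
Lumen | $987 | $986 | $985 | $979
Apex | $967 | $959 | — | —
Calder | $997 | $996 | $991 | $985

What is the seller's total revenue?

Pooled unit-bids ranked (top 4): 997 (Calder-1), 996 (Calder-2), 991 (Calder-3), 987 (Lumen-1)
Next rejected bid: $986 (not a price — pay-as-bid).
Each winning unit pays its own bid.
Revenue = 997 + 996 + 991 + 987 = $3,971.

Total revenue: $3,971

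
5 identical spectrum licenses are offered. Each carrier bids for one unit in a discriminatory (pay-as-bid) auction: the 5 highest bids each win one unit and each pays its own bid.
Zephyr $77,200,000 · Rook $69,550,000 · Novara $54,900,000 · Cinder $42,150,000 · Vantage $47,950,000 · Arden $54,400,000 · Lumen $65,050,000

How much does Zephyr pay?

Zephyr pays $77,200,000

Sorting: 77,200,000 (Zephyr), 69,550,000 (Rook), 65,050,000 (Lumen), 54,900,000 (Novara), 54,400,000 (Arden), 47,950,000 (Vantage), 42,150,000 (Cinder)
The 5 highest are Zephyr, Rook, Lumen, Novara, Arden.
Zephyr wins → own bid $77,200,000.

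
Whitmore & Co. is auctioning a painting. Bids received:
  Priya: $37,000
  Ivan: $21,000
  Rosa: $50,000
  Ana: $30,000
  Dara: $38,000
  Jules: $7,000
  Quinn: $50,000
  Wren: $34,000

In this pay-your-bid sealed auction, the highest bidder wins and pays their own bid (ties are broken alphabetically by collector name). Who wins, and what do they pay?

Quinn pays $50,000

Sorting bids: 50,000 (Quinn) > 50,000 (Rosa) > 38,000 (Dara) > 37,000 (Priya) > 34,000 (Wren) > 30,000 (Ana) > …
Tie at $50,000 → Quinn wins by tie-break.
Quinn is highest → pays own bid, $50,000.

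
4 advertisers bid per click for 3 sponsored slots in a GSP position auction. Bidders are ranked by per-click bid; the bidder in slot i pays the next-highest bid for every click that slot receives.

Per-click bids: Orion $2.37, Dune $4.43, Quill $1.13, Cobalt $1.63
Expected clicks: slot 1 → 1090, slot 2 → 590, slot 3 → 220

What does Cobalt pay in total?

Per-click bids in order: $4.43 (Dune) > $2.37 (Orion) > $1.63 (Cobalt) > $1.13 (Quill)
Cobalt holds slot 3 → pays next bid $1.13 × 220 clicks = $248.60.

Cobalt pays $248.60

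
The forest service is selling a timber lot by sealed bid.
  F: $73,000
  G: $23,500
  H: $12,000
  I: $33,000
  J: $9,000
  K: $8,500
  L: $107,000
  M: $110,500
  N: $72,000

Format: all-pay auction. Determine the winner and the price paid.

Bids ranked: 110,500 (M) > 107,000 (L) > 73,000 (F) > 72,000 (N) > 33,000 (I) > 23,500 (G) > …
M wins with the top bid; all bids are sunk regardless.

M pays $110,500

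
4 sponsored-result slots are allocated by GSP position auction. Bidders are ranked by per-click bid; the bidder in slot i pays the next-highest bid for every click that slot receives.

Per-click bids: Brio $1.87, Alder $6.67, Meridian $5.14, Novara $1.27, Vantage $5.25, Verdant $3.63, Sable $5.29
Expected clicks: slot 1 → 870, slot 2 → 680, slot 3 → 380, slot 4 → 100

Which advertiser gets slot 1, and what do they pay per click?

Sorting advertisers: $6.67 (Alder) > $5.29 (Sable) > $5.25 (Vantage) > $5.14 (Meridian) > $3.63 (Verdant) > …
Slot 1 goes to the first-ranked bidder, Alder, who pays the next bid down: $5.29/click.

Alder; $5.29 per click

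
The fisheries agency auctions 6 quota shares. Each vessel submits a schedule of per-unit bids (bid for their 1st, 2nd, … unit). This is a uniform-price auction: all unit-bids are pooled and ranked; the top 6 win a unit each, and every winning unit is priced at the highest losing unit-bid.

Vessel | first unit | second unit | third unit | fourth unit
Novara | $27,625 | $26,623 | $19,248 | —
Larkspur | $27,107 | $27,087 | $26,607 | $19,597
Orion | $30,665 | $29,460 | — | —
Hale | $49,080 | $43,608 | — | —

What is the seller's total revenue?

Total revenue: $162,522

Merging the schedules and taking the best 6: 49,080 (Hale-1), 43,608 (Hale-2), 30,665 (Orion-1), 29,460 (Orion-2), 27,625 (Novara-1), 27,107 (Larkspur-1)
The (k+1)-th unit-bid is $27,087.
Allocation: Hale 2, Larkspur 1, Novara 1, Orion 2. Every unit priced at $27,087.
Revenue = 6 × 27,087 = $162,522.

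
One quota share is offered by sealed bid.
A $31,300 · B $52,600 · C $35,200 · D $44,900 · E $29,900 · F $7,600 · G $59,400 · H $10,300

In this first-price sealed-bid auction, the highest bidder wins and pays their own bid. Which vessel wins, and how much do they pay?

Rule: the highest bidder wins and pays their own bid.
Sorting bids: 59,400 (G) > 52,600 (B) > 44,900 (D) > 35,200 (C) > 31,300 (A) > 29,900 (E) > …
G has the highest bid and pays exactly that: $59,400.

G pays $59,400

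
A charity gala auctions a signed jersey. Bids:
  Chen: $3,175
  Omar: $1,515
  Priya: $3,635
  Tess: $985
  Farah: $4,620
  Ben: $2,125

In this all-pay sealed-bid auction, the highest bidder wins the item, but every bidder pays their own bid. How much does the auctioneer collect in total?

Total revenue: $16,055

Bids in order: 4,620 (Farah) > 3,635 (Priya) > 3,175 (Chen) > 2,125 (Ben) > 1,515 (Omar) > 985 (Tess)
Every bidder forfeits their bid regardless of winning.
Revenue = 3,175 + 1,515 + 3,635 + 985 + 4,620 + 2,125 = $16,055.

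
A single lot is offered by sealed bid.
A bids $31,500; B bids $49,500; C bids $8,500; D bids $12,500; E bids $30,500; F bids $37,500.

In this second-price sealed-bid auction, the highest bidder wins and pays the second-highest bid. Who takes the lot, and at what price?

Sorting bids: 49,500 (B) > 37,500 (F) > 31,500 (A) > 30,500 (E) > 12,500 (D) > 8,500 (C)
B is highest; pays the second-highest bid, $37,500.

B pays $37,500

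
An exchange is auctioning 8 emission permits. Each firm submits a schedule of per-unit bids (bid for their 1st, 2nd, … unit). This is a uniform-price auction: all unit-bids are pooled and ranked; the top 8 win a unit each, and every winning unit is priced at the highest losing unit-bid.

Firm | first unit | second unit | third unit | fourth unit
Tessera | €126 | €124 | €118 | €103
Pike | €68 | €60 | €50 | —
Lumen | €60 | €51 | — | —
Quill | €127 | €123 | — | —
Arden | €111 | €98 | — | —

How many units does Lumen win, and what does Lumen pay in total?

All unit-bids, highest first — top 8: 127 (Quill-1), 126 (Tessera-1), 124 (Tessera-2), 123 (Quill-2), 118 (Tessera-3), 111 (Arden-1), 103 (Tessera-4), 98 (Arden-2)
First bid not allocated: €68.
Lumen wins 0 unit(s) at €68 each.

Lumen: 0 units, pays €0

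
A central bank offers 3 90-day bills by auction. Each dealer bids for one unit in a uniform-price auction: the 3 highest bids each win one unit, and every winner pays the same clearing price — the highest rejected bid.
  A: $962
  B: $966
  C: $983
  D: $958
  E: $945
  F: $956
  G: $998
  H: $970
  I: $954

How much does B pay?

B pays $0

Sorting: 998 (G), 983 (C), 970 (H), 966 (B), 962 (A), …
Winners (3 units): G, C, H.
Highest unsuccessful bid: $966 → clearing price.
B does not win → pays $0.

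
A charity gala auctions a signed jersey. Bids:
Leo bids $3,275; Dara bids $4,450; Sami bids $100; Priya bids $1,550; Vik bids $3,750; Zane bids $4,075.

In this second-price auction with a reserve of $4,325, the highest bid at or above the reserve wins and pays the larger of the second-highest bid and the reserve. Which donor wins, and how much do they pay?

Second-price auction with a reserve of $4,325: the highest bid at or above the reserve wins and pays the larger of the second-highest bid and the reserve.
Sorting bids: 4,450 (Dara) > 4,075 (Zane) > 3,750 (Vik) > 3,275 (Leo) > 1,550 (Priya) > 100 (Sami)
Dara has the top bid at or above the reserve ($4,450).
max(second-highest $4,075, reserve $4,325) = $4,325.

Dara pays $4,325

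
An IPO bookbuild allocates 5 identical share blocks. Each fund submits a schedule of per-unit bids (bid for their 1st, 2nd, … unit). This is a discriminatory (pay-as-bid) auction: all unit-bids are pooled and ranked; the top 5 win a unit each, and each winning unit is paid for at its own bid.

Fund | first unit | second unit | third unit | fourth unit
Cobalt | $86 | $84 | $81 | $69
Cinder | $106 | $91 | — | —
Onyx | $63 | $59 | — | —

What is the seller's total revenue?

Merging the schedules and taking the best 5: 106 (Cinder-1), 91 (Cinder-2), 86 (Cobalt-1), 84 (Cobalt-2), 81 (Cobalt-3)
Next rejected bid: $69 (not a price — pay-as-bid).
Each winning unit pays its own bid.
Revenue = 106 + 91 + 86 + 84 + 81 = $448.

Total revenue: $448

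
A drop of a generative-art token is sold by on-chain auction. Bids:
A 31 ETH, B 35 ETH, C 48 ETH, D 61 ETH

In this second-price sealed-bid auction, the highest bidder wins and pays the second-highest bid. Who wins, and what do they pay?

D pays 48 ETH

Sorting bids: 61 (D) > 48 (C) > 35 (B) > 31 (A)
Second-price: D pays C's bid of 48 ETH.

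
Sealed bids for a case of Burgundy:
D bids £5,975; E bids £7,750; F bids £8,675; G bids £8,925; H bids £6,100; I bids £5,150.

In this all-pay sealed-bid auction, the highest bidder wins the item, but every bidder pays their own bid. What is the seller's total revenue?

Bids in order: 8,925 (G) > 8,675 (F) > 7,750 (E) > 6,100 (H) > 5,975 (D) > 5,150 (I)
G wins with the top bid; all bids are sunk regardless.
Every bidder forfeits their bid regardless of winning.
Revenue = 5,975 + 7,750 + 8,675 + 8,925 + 6,100 + 5,150 = £42,575.

Total revenue: £42,575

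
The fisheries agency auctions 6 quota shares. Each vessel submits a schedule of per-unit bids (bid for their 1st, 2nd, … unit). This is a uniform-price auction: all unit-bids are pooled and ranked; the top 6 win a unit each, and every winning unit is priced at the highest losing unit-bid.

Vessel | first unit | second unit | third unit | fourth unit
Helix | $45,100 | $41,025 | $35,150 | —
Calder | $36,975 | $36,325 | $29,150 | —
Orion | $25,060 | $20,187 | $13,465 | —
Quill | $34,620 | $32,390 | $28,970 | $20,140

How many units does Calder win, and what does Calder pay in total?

Calder: 2 units, pays $64,780

All unit-bids, highest first — top 6: 45,100 (Helix-1), 41,025 (Helix-2), 36,975 (Calder-1), 36,325 (Calder-2), 35,150 (Helix-3), 34,620 (Quill-1)
Highest rejected unit-bid = $32,390.
Calder wins 2 unit(s) at $32,390 each.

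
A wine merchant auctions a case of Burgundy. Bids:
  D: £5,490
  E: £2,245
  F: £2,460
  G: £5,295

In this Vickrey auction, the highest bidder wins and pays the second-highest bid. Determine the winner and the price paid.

D pays £5,295

Vickrey auction: the highest bidder wins and pays the second-highest bid.
Bids ranked: 5,490 (D) > 5,295 (G) > 2,460 (F) > 2,245 (E)
Second-price: D pays G's bid of £5,295.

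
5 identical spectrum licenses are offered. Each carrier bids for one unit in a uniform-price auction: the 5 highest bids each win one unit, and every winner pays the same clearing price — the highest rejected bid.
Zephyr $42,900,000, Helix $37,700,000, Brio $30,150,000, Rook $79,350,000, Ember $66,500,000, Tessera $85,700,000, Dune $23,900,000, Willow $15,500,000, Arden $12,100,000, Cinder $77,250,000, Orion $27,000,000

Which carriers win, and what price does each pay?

Tessera, Rook, Cinder, Ember, Zephyr; each pays $37,700,000

Sorting: 85,700,000 (Tessera), 79,350,000 (Rook), 77,250,000 (Cinder), 66,500,000 (Ember), 42,900,000 (Zephyr), 37,700,000 (Helix), 30,150,000 (Brio), …
Top 5: Tessera, Rook, Cinder, Ember, Zephyr.
First losing bid is Helix's $37,700,000, which sets the uniform price.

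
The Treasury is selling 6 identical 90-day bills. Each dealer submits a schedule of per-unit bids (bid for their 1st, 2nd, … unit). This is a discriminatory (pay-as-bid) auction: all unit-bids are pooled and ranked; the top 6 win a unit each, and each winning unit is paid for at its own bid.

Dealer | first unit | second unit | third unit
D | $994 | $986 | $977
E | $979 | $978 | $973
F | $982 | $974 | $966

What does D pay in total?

D pays $2,957

All unit-bids, highest first — top 6: 994 (D-1), 986 (D-2), 982 (F-1), 979 (E-1), 978 (E-2), 977 (D-3)
Next rejected bid: $974 (not a price — pay-as-bid).
D's winning unit-bids: 994 + 986 + 977 = $2,957.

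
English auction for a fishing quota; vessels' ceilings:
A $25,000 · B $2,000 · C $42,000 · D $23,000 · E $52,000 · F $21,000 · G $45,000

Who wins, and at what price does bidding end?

E wins at $45,000

Limits ranked: 52,000 (E) > 45,000 (G) > 42,000 (C) > 25,000 (A) > 23,000 (D) > 21,000 (F) > …
G is the last rival to drop out, at $45,000; E remains and wins at that price.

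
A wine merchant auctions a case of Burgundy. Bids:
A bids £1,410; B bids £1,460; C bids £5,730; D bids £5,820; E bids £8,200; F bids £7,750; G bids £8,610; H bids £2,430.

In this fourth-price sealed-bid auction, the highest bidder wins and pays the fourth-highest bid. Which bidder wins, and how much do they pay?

Fourth-price sealed-bid auction: the highest bidder wins and pays the fourth-highest bid.
Bids ranked: 8,610 (G) > 8,200 (E) > 7,750 (F) > 5,820 (D) > 5,730 (C) > 2,430 (H) > …
G is highest; pays the fourth-highest bid, £5,820.

G pays £5,820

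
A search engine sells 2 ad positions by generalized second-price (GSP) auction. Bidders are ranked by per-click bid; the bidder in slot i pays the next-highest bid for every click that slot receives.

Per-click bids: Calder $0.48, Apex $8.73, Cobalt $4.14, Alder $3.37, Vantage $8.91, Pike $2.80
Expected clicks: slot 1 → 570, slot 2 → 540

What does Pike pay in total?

Sorting advertisers: $8.91 (Vantage) > $8.73 (Apex) > $4.14 (Cobalt) > …
Pike ranks below slot 2 → no slot, pays nothing.

Pike pays $0.00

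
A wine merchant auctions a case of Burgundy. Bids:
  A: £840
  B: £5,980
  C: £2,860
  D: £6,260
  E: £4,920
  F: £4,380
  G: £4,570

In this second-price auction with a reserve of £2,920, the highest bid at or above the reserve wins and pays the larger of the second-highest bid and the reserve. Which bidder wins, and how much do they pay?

D pays £5,980

Bids ranked: 6,260 (D) > 5,980 (B) > 4,920 (E) > 4,570 (G) > 4,380 (F) > 2,860 (C) > …
D has the top bid at or above the reserve (£6,260).
Second-highest bid £5,980 exceeds the reserve £2,920 → payment £5,980.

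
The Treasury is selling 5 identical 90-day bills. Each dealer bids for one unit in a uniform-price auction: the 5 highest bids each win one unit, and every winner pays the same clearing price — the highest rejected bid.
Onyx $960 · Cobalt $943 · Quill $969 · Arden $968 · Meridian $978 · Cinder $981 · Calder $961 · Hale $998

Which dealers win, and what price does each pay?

Hale, Cinder, Meridian, Quill, Arden; each pays $961

Ordering the bids: 998 (Hale), 981 (Cinder), 978 (Meridian), 969 (Quill), 968 (Arden), 961 (Calder), 960 (Onyx), …
Top 5: Hale, Cinder, Meridian, Quill, Arden.
Clearing price = highest rejected bid = $961.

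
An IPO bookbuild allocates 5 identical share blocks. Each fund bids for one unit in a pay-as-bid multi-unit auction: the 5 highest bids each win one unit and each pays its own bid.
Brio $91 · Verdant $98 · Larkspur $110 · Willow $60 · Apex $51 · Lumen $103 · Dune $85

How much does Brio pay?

Brio pays $91

Ordering the bids: 110 (Larkspur), 103 (Lumen), 98 (Verdant), 91 (Brio), 85 (Dune), 60 (Willow), 51 (Apex)
The 5 highest are Larkspur, Lumen, Verdant, Brio, Dune.
Brio wins → own bid $91.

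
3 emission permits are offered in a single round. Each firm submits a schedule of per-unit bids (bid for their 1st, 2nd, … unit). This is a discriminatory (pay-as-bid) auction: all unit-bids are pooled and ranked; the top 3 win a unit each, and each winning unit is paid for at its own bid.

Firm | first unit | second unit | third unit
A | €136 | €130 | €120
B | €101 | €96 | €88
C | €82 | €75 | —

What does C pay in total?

C pays €0

Pooled unit-bids ranked (top 3): 136 (A-1), 130 (A-2), 120 (A-3)
Next rejected bid: €101 (not a price — pay-as-bid).
C wins no units.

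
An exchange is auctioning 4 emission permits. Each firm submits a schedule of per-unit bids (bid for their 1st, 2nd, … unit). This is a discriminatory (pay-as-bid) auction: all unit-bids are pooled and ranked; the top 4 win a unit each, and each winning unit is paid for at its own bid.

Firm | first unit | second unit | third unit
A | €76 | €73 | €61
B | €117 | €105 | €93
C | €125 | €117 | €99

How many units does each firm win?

Pooled unit-bids ranked (top 4): 125 (C-1), 117 (B-1), 117 (C-2), 105 (B-2)
Next rejected bid: €99 (not a price — pay-as-bid).
Allocation: B 2, C 2.

B 2, C 2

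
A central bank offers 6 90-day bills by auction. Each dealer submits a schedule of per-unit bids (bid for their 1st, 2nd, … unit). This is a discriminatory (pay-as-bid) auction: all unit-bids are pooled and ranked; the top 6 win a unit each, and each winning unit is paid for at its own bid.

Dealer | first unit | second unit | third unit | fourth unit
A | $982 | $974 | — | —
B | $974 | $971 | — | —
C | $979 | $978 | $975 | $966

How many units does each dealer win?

A 2, B 1, C 3

Merging the schedules and taking the best 6: 982 (A-1), 979 (C-1), 978 (C-2), 975 (C-3), 974 (A-2), 974 (B-1)
Next rejected bid: $971 (not a price — pay-as-bid).
Allocation: A 2, B 1, C 3.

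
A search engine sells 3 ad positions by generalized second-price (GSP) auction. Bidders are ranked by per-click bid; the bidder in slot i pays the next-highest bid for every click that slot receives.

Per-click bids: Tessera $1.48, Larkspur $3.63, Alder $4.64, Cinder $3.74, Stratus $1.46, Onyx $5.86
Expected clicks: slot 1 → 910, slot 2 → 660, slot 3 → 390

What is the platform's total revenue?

Sorting advertisers: $5.86 (Onyx) > $4.64 (Alder) > $3.74 (Cinder) > $3.63 (Larkspur) > …
Slot 1: Onyx pays $4.64 × 910 = $4222.40
Slot 2: Alder pays $3.74 × 660 = $2468.40
Slot 3: Cinder pays $3.63 × 390 = $1415.70
Total = $8106.50

Total revenue: $8106.50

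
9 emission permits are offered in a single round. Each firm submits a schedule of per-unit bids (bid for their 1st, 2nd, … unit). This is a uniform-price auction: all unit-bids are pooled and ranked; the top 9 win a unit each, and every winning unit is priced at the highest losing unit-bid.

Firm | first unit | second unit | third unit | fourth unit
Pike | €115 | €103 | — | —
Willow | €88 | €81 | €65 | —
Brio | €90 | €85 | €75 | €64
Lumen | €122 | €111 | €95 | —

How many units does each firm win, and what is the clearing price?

All unit-bids, highest first — top 9: 122 (Lumen-1), 115 (Pike-1), 111 (Lumen-2), 103 (Pike-2), 95 (Lumen-3), 90 (Brio-1), 88 (Willow-1), 85 (Brio-2), 81 (Willow-2)
First bid not allocated: €75.
Allocation: Brio 2, Lumen 3, Pike 2, Willow 2.

Brio 2, Lumen 3, Pike 2, Willow 2; clearing price €75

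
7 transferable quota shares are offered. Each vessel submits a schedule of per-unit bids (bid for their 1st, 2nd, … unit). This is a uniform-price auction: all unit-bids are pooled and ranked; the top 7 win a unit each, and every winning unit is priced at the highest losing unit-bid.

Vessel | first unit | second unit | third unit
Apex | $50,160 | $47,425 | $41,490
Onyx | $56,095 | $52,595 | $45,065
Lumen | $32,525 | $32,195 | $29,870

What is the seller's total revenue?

Merging the schedules and taking the best 7: 56,095 (Onyx-1), 52,595 (Onyx-2), 50,160 (Apex-1), 47,425 (Apex-2), 45,065 (Onyx-3), 41,490 (Apex-3), 32,525 (Lumen-1)
Highest rejected unit-bid = $32,195.
Allocation: Apex 3, Lumen 1, Onyx 3. Every unit priced at $32,195.
Revenue = 7 × 32,195 = $225,365.

Total revenue: $225,365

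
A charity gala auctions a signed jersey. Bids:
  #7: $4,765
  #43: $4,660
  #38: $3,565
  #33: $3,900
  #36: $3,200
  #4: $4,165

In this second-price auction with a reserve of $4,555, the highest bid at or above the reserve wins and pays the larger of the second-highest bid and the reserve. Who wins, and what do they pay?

#7 pays $4,660

Bids in order: 4,765 (#7) > 4,660 (#43) > 4,165 (#4) > 3,900 (#33) > 3,565 (#38) > 3,200 (#36)
Highest eligible bid: #7 at $4,765.
max(second-highest $4,660, reserve $4,555) = $4,660; the reserve does not bind.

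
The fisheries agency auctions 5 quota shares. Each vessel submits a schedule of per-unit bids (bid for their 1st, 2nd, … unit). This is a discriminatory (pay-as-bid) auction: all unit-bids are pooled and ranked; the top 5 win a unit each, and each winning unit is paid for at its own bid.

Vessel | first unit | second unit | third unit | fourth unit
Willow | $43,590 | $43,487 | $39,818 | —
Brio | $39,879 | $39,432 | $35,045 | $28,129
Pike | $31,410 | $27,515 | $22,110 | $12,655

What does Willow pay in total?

Pooled unit-bids ranked (top 5): 43,590 (Willow-1), 43,487 (Willow-2), 39,879 (Brio-1), 39,818 (Willow-3), 39,432 (Brio-2)
Next rejected bid: $35,045 (not a price — pay-as-bid).
Willow's winning unit-bids: 43,590 + 43,487 + 39,818 = $126,895.

Willow pays $126,895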